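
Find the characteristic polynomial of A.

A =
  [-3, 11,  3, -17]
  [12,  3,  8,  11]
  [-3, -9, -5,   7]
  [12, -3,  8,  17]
x^4 - 12*x^3 + 36*x^2

Expanding det(x·I − A) (e.g. by cofactor expansion or by noting that A is similar to its Jordan form J, which has the same characteristic polynomial as A) gives
  χ_A(x) = x^4 - 12*x^3 + 36*x^2
which factors as x^2*(x - 6)^2. The eigenvalues (with algebraic multiplicities) are λ = 0 with multiplicity 2, λ = 6 with multiplicity 2.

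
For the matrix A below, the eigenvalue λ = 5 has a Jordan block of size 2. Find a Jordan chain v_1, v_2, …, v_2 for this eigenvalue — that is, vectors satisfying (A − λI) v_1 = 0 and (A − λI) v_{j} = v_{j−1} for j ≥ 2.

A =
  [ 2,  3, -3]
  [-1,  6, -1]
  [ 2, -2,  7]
A Jordan chain for λ = 5 of length 2:
v_1 = (-3, -1, 2)ᵀ
v_2 = (1, 0, 0)ᵀ

Let N = A − (5)·I. We want v_2 with N^2 v_2 = 0 but N^1 v_2 ≠ 0; then v_{j-1} := N · v_j for j = 2, …, 2.

Pick v_2 = (1, 0, 0)ᵀ.
Then v_1 = N · v_2 = (-3, -1, 2)ᵀ.

Sanity check: (A − (5)·I) v_1 = (0, 0, 0)ᵀ = 0. ✓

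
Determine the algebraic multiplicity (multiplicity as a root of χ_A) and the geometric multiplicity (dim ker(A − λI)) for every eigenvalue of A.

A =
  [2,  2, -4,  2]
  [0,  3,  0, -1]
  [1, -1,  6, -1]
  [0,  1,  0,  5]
λ = 4: alg = 4, geom = 2

Step 1 — factor the characteristic polynomial to read off the algebraic multiplicities:
  χ_A(x) = (x - 4)^4

Step 2 — compute geometric multiplicities via the rank-nullity identity g(λ) = n − rank(A − λI):
  rank(A − (4)·I) = 2, so dim ker(A − (4)·I) = n − 2 = 2

Summary:
  λ = 4: algebraic multiplicity = 4, geometric multiplicity = 2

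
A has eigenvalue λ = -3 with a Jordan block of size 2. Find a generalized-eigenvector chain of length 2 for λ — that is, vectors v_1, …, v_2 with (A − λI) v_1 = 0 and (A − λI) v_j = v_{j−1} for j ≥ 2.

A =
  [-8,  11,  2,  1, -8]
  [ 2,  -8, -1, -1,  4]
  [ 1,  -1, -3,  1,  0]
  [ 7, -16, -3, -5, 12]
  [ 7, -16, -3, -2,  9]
A Jordan chain for λ = -3 of length 2:
v_1 = (-5, 2, 1, 7, 7)ᵀ
v_2 = (1, 0, 0, 0, 0)ᵀ

Let N = A − (-3)·I. We want v_2 with N^2 v_2 = 0 but N^1 v_2 ≠ 0; then v_{j-1} := N · v_j for j = 2, …, 2.

Pick v_2 = (1, 0, 0, 0, 0)ᵀ.
Then v_1 = N · v_2 = (-5, 2, 1, 7, 7)ᵀ.

Sanity check: (A − (-3)·I) v_1 = (0, 0, 0, 0, 0)ᵀ = 0. ✓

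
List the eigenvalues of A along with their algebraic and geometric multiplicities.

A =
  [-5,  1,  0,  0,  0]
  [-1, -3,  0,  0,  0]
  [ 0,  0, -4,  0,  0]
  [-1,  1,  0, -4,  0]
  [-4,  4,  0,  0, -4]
λ = -4: alg = 5, geom = 4

Step 1 — factor the characteristic polynomial to read off the algebraic multiplicities:
  χ_A(x) = (x + 4)^5

Step 2 — compute geometric multiplicities via the rank-nullity identity g(λ) = n − rank(A − λI):
  rank(A − (-4)·I) = 1, so dim ker(A − (-4)·I) = n − 1 = 4

Summary:
  λ = -4: algebraic multiplicity = 5, geometric multiplicity = 4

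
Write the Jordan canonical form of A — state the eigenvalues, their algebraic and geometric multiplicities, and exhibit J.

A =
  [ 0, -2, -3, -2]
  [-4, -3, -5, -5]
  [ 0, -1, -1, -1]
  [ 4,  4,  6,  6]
J_3(0) ⊕ J_1(2)

The characteristic polynomial is
  det(x·I − A) = x^4 - 2*x^3 = x^3*(x - 2)

Eigenvalues and multiplicities (the geometric multiplicity of λ is n − rank(A − λI), which equals the number of Jordan blocks for λ):
  λ = 0: algebraic multiplicity = 3, geometric multiplicity = 1
  λ = 2: algebraic multiplicity = 1, geometric multiplicity = 1

Determining the block sizes for each eigenvalue:
  λ = 0: one block (gm = 1), so the single block has size am = 3 → block sizes [3]
  λ = 2: one block (gm = 1), so the single block has size am = 1 → block sizes [1]

Assembling the blocks gives a Jordan form
J =
  [0, 1, 0, 0]
  [0, 0, 1, 0]
  [0, 0, 0, 0]
  [0, 0, 0, 2]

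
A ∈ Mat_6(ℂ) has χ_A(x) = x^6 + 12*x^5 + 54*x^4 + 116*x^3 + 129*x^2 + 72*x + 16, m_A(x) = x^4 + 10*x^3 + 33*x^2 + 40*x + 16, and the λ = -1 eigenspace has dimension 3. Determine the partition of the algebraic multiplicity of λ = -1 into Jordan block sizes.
Block sizes for λ = -1: [2, 1, 1]

Step 1 — from the characteristic polynomial, algebraic multiplicity of λ = -1 is 4. From dim ker(A − (-1)·I) = 3, there are exactly 3 Jordan blocks for λ = -1.
Step 2 — from the minimal polynomial, the factor (x + 1)^2 tells us the largest block for λ = -1 has size 2.
Step 3 — with total size 4, 3 blocks, and largest block 2, the block sizes (in nonincreasing order) are [2, 1, 1].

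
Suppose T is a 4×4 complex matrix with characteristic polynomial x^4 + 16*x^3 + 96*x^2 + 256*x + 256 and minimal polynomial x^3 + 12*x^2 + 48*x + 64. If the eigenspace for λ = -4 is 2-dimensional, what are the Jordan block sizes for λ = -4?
Block sizes for λ = -4: [3, 1]

Step 1 — from the characteristic polynomial, algebraic multiplicity of λ = -4 is 4. From dim ker(T − (-4)·I) = 2, there are exactly 2 Jordan blocks for λ = -4.
Step 2 — from the minimal polynomial, the factor (x + 4)^3 tells us the largest block for λ = -4 has size 3.
Step 3 — with total size 4, 2 blocks, and largest block 3, the block sizes (in nonincreasing order) are [3, 1].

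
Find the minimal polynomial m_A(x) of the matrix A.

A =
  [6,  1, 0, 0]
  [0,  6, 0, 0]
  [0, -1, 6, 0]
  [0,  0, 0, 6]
x^2 - 12*x + 36

The characteristic polynomial is χ_A(x) = (x - 6)^4, so the eigenvalues are known. The minimal polynomial is
  m_A(x) = Π_λ (x − λ)^{k_λ}
where k_λ is the size of the *largest* Jordan block for λ (equivalently, the smallest k with (A − λI)^k v = 0 for every generalised eigenvector v of λ).

  λ = 6: largest Jordan block has size 2, contributing (x − 6)^2

So m_A(x) = (x - 6)^2 = x^2 - 12*x + 36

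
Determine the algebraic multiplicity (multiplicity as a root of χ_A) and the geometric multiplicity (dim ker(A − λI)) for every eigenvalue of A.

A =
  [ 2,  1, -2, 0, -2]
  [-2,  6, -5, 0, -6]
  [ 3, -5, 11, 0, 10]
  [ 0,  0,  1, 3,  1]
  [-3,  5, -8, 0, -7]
λ = 3: alg = 5, geom = 2

Step 1 — factor the characteristic polynomial to read off the algebraic multiplicities:
  χ_A(x) = (x - 3)^5

Step 2 — compute geometric multiplicities via the rank-nullity identity g(λ) = n − rank(A − λI):
  rank(A − (3)·I) = 3, so dim ker(A − (3)·I) = n − 3 = 2

Summary:
  λ = 3: algebraic multiplicity = 5, geometric multiplicity = 2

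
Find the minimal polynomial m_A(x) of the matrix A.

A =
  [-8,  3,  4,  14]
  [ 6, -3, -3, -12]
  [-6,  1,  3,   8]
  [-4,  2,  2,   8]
x^3

The characteristic polynomial is χ_A(x) = x^4, so the eigenvalues are known. The minimal polynomial is
  m_A(x) = Π_λ (x − λ)^{k_λ}
where k_λ is the size of the *largest* Jordan block for λ (equivalently, the smallest k with (A − λI)^k v = 0 for every generalised eigenvector v of λ).

  λ = 0: largest Jordan block has size 3, contributing (x − 0)^3

So m_A(x) = x^3 = x^3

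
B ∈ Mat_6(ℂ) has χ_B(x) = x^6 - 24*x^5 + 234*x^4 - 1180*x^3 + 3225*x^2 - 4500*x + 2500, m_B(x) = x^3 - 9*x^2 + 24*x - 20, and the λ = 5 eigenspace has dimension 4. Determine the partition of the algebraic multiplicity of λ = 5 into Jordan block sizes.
Block sizes for λ = 5: [1, 1, 1, 1]

Step 1 — from the characteristic polynomial, algebraic multiplicity of λ = 5 is 4. From dim ker(B − (5)·I) = 4, there are exactly 4 Jordan blocks for λ = 5.
Step 2 — from the minimal polynomial, the factor (x − 5) tells us the largest block for λ = 5 has size 1.
Step 3 — with total size 4, 4 blocks, and largest block 1, the block sizes (in nonincreasing order) are [1, 1, 1, 1].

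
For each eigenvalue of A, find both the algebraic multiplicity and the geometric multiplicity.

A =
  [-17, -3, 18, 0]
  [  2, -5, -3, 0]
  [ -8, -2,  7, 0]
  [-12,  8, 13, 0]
λ = -5: alg = 3, geom = 1; λ = 0: alg = 1, geom = 1

Step 1 — factor the characteristic polynomial to read off the algebraic multiplicities:
  χ_A(x) = x*(x + 5)^3

Step 2 — compute geometric multiplicities via the rank-nullity identity g(λ) = n − rank(A − λI):
  rank(A − (-5)·I) = 3, so dim ker(A − (-5)·I) = n − 3 = 1
  rank(A − (0)·I) = 3, so dim ker(A − (0)·I) = n − 3 = 1

Summary:
  λ = -5: algebraic multiplicity = 3, geometric multiplicity = 1
  λ = 0: algebraic multiplicity = 1, geometric multiplicity = 1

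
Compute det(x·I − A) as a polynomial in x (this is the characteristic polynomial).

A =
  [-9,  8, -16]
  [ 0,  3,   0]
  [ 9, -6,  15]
x^3 - 9*x^2 + 27*x - 27

Expanding det(x·I − A) (e.g. by cofactor expansion or by noting that A is similar to its Jordan form J, which has the same characteristic polynomial as A) gives
  χ_A(x) = x^3 - 9*x^2 + 27*x - 27
which factors as (x - 3)^3. The eigenvalues (with algebraic multiplicities) are λ = 3 with multiplicity 3.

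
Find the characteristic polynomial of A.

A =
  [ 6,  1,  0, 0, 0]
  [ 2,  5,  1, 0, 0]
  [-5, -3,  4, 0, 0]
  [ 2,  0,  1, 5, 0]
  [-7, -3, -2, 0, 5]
x^5 - 25*x^4 + 250*x^3 - 1250*x^2 + 3125*x - 3125

Expanding det(x·I − A) (e.g. by cofactor expansion or by noting that A is similar to its Jordan form J, which has the same characteristic polynomial as A) gives
  χ_A(x) = x^5 - 25*x^4 + 250*x^3 - 1250*x^2 + 3125*x - 3125
which factors as (x - 5)^5. The eigenvalues (with algebraic multiplicities) are λ = 5 with multiplicity 5.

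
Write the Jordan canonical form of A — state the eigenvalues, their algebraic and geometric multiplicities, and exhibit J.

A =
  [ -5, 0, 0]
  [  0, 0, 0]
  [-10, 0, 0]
J_1(-5) ⊕ J_1(0) ⊕ J_1(0)

The characteristic polynomial is
  det(x·I − A) = x^3 + 5*x^2 = x^2*(x + 5)

Eigenvalues and multiplicities (the geometric multiplicity of λ is n − rank(A − λI), which equals the number of Jordan blocks for λ):
  λ = -5: algebraic multiplicity = 1, geometric multiplicity = 1
  λ = 0: algebraic multiplicity = 2, geometric multiplicity = 2

Determining the block sizes for each eigenvalue:
  λ = -5: one block (gm = 1), so the single block has size am = 1 → block sizes [1]
  λ = 0: gm = am = 2, so every block has size 1 → block sizes [1, 1]

Assembling the blocks gives a Jordan form
J =
  [-5, 0, 0]
  [ 0, 0, 0]
  [ 0, 0, 0]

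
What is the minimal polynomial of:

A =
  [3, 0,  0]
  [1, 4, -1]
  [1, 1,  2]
x^2 - 6*x + 9

The characteristic polynomial is χ_A(x) = (x - 3)^3, so the eigenvalues are known. The minimal polynomial is
  m_A(x) = Π_λ (x − λ)^{k_λ}
where k_λ is the size of the *largest* Jordan block for λ (equivalently, the smallest k with (A − λI)^k v = 0 for every generalised eigenvector v of λ).

  λ = 3: largest Jordan block has size 2, contributing (x − 3)^2

So m_A(x) = (x - 3)^2 = x^2 - 6*x + 9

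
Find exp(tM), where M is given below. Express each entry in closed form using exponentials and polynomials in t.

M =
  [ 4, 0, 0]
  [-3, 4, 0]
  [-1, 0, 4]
e^{tM} =
  [exp(4*t), 0, 0]
  [-3*t*exp(4*t), exp(4*t), 0]
  [-t*exp(4*t), 0, exp(4*t)]

Strategy: write M = P · J · P⁻¹ where J is a Jordan canonical form, so e^{tM} = P · e^{tJ} · P⁻¹, and e^{tJ} can be computed block-by-block.

M has Jordan form
J =
  [4, 1, 0]
  [0, 4, 0]
  [0, 0, 4]
(up to reordering of blocks).

Per-block formulas:
  For a 1×1 block at λ = 4: exp(t · [4]) = [e^(4t)].
  For a 2×2 Jordan block J_2(4): exp(t · J_2(4)) = e^(4t)·(I + t·N), where N is the 2×2 nilpotent shift.

After assembling e^{tJ} and conjugating by P, we get:

e^{tM} =
  [exp(4*t), 0, 0]
  [-3*t*exp(4*t), exp(4*t), 0]
  [-t*exp(4*t), 0, exp(4*t)]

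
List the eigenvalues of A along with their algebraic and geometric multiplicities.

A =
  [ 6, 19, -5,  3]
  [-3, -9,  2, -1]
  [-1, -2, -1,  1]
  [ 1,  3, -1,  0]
λ = -1: alg = 4, geom = 2

Step 1 — factor the characteristic polynomial to read off the algebraic multiplicities:
  χ_A(x) = (x + 1)^4

Step 2 — compute geometric multiplicities via the rank-nullity identity g(λ) = n − rank(A − λI):
  rank(A − (-1)·I) = 2, so dim ker(A − (-1)·I) = n − 2 = 2

Summary:
  λ = -1: algebraic multiplicity = 4, geometric multiplicity = 2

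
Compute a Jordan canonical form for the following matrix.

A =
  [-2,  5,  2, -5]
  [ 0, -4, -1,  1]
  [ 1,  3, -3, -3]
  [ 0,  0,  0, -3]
J_3(-3) ⊕ J_1(-3)

The characteristic polynomial is
  det(x·I − A) = x^4 + 12*x^3 + 54*x^2 + 108*x + 81 = (x + 3)^4

Eigenvalues and multiplicities (the geometric multiplicity of λ is n − rank(A − λI), which equals the number of Jordan blocks for λ):
  λ = -3: algebraic multiplicity = 4, geometric multiplicity = 2

Determining the block sizes for each eigenvalue:
  λ = -3: with am = 4 and gm = 2, the partition is not yet determined (e.g. several partitions of 4 into 2 parts exist). Let N = A − (-3)·I. Computing rank(N^1) = 2, rank(N^2) = 1, rank(N^3) = 0; the number of blocks of size ≥ j is rank(N^{j−1}) − rank(N^j), giving [2, 1, 1]. So we have 1 block(s) of size 3, 1 block(s) of size 1 → block sizes [3, 1]

Assembling the blocks gives a Jordan form
J =
  [-3,  1,  0,  0]
  [ 0, -3,  1,  0]
  [ 0,  0, -3,  0]
  [ 0,  0,  0, -3]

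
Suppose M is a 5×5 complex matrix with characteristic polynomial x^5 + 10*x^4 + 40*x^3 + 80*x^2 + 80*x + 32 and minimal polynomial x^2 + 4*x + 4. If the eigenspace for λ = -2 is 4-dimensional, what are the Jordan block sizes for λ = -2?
Block sizes for λ = -2: [2, 1, 1, 1]

Step 1 — from the characteristic polynomial, algebraic multiplicity of λ = -2 is 5. From dim ker(M − (-2)·I) = 4, there are exactly 4 Jordan blocks for λ = -2.
Step 2 — from the minimal polynomial, the factor (x + 2)^2 tells us the largest block for λ = -2 has size 2.
Step 3 — with total size 5, 4 blocks, and largest block 2, the block sizes (in nonincreasing order) are [2, 1, 1, 1].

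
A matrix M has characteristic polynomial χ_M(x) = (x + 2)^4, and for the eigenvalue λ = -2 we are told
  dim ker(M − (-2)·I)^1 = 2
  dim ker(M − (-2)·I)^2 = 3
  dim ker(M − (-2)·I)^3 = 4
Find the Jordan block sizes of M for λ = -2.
Block sizes for λ = -2: [3, 1]

From the dimensions of kernels of powers, the number of Jordan blocks of size at least j is d_j − d_{j−1} where d_j = dim ker(N^j) (with d_0 = 0). Computing the differences gives [2, 1, 1].
The number of blocks of size exactly k is (#blocks of size ≥ k) − (#blocks of size ≥ k + 1), so the partition is: 1 block(s) of size 1, 1 block(s) of size 3.
In nonincreasing order the block sizes are [3, 1].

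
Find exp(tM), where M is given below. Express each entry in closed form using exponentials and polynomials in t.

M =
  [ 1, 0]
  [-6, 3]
e^{tM} =
  [exp(t), 0]
  [-3*exp(3*t) + 3*exp(t), exp(3*t)]

Strategy: write M = P · J · P⁻¹ where J is a Jordan canonical form, so e^{tM} = P · e^{tJ} · P⁻¹, and e^{tJ} can be computed block-by-block.

M has Jordan form
J =
  [1, 0]
  [0, 3]
(up to reordering of blocks).

Per-block formulas:
  For a 1×1 block at λ = 1: exp(t · [1]) = [e^(1t)].
  For a 1×1 block at λ = 3: exp(t · [3]) = [e^(3t)].

After assembling e^{tJ} and conjugating by P, we get:

e^{tM} =
  [exp(t), 0]
  [-3*exp(3*t) + 3*exp(t), exp(3*t)]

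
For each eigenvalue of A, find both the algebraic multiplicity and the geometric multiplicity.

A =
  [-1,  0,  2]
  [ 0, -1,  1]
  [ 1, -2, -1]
λ = -1: alg = 3, geom = 1

Step 1 — factor the characteristic polynomial to read off the algebraic multiplicities:
  χ_A(x) = (x + 1)^3

Step 2 — compute geometric multiplicities via the rank-nullity identity g(λ) = n − rank(A − λI):
  rank(A − (-1)·I) = 2, so dim ker(A − (-1)·I) = n − 2 = 1

Summary:
  λ = -1: algebraic multiplicity = 3, geometric multiplicity = 1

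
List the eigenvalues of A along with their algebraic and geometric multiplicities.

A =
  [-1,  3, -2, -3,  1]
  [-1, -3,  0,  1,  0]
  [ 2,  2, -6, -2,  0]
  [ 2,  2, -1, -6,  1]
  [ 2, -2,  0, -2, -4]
λ = -4: alg = 5, geom = 2

Step 1 — factor the characteristic polynomial to read off the algebraic multiplicities:
  χ_A(x) = (x + 4)^5

Step 2 — compute geometric multiplicities via the rank-nullity identity g(λ) = n − rank(A − λI):
  rank(A − (-4)·I) = 3, so dim ker(A − (-4)·I) = n − 3 = 2

Summary:
  λ = -4: algebraic multiplicity = 5, geometric multiplicity = 2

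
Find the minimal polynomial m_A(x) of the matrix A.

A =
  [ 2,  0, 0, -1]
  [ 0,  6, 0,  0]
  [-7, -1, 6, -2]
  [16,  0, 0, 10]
x^3 - 18*x^2 + 108*x - 216

The characteristic polynomial is χ_A(x) = (x - 6)^4, so the eigenvalues are known. The minimal polynomial is
  m_A(x) = Π_λ (x − λ)^{k_λ}
where k_λ is the size of the *largest* Jordan block for λ (equivalently, the smallest k with (A − λI)^k v = 0 for every generalised eigenvector v of λ).

  λ = 6: largest Jordan block has size 3, contributing (x − 6)^3

So m_A(x) = (x - 6)^3 = x^3 - 18*x^2 + 108*x - 216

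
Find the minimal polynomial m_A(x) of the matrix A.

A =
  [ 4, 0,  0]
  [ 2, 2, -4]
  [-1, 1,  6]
x^2 - 8*x + 16

The characteristic polynomial is χ_A(x) = (x - 4)^3, so the eigenvalues are known. The minimal polynomial is
  m_A(x) = Π_λ (x − λ)^{k_λ}
where k_λ is the size of the *largest* Jordan block for λ (equivalently, the smallest k with (A − λI)^k v = 0 for every generalised eigenvector v of λ).

  λ = 4: largest Jordan block has size 2, contributing (x − 4)^2

So m_A(x) = (x - 4)^2 = x^2 - 8*x + 16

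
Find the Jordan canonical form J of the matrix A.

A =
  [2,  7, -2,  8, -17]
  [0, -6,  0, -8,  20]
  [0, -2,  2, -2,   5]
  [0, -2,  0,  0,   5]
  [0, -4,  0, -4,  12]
J_2(2) ⊕ J_2(2) ⊕ J_1(2)

The characteristic polynomial is
  det(x·I − A) = x^5 - 10*x^4 + 40*x^3 - 80*x^2 + 80*x - 32 = (x - 2)^5

Eigenvalues and multiplicities (the geometric multiplicity of λ is n − rank(A − λI), which equals the number of Jordan blocks for λ):
  λ = 2: algebraic multiplicity = 5, geometric multiplicity = 3

Determining the block sizes for each eigenvalue:
  λ = 2: with am = 5 and gm = 3, the partition is not yet determined (e.g. several partitions of 5 into 3 parts exist). Let N = A − (2)·I. Computing rank(N^1) = 2, rank(N^2) = 0; the number of blocks of size ≥ j is rank(N^{j−1}) − rank(N^j), giving [3, 2]. So we have 2 block(s) of size 2, 1 block(s) of size 1 → block sizes [2, 2, 1]

Assembling the blocks gives a Jordan form
J =
  [2, 1, 0, 0, 0]
  [0, 2, 0, 0, 0]
  [0, 0, 2, 1, 0]
  [0, 0, 0, 2, 0]
  [0, 0, 0, 0, 2]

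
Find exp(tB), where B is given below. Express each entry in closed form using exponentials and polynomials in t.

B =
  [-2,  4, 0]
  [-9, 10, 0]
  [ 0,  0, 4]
e^{tB} =
  [-6*t*exp(4*t) + exp(4*t), 4*t*exp(4*t), 0]
  [-9*t*exp(4*t), 6*t*exp(4*t) + exp(4*t), 0]
  [0, 0, exp(4*t)]

Strategy: write B = P · J · P⁻¹ where J is a Jordan canonical form, so e^{tB} = P · e^{tJ} · P⁻¹, and e^{tJ} can be computed block-by-block.

B has Jordan form
J =
  [4, 1, 0]
  [0, 4, 0]
  [0, 0, 4]
(up to reordering of blocks).

Per-block formulas:
  For a 2×2 Jordan block J_2(4): exp(t · J_2(4)) = e^(4t)·(I + t·N), where N is the 2×2 nilpotent shift.
  For a 1×1 block at λ = 4: exp(t · [4]) = [e^(4t)].

After assembling e^{tJ} and conjugating by P, we get:

e^{tB} =
  [-6*t*exp(4*t) + exp(4*t), 4*t*exp(4*t), 0]
  [-9*t*exp(4*t), 6*t*exp(4*t) + exp(4*t), 0]
  [0, 0, exp(4*t)]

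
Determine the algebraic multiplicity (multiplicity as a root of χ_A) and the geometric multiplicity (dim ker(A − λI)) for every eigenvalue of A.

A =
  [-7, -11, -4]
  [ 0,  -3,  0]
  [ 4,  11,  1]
λ = -3: alg = 3, geom = 2

Step 1 — factor the characteristic polynomial to read off the algebraic multiplicities:
  χ_A(x) = (x + 3)^3

Step 2 — compute geometric multiplicities via the rank-nullity identity g(λ) = n − rank(A − λI):
  rank(A − (-3)·I) = 1, so dim ker(A − (-3)·I) = n − 1 = 2

Summary:
  λ = -3: algebraic multiplicity = 3, geometric multiplicity = 2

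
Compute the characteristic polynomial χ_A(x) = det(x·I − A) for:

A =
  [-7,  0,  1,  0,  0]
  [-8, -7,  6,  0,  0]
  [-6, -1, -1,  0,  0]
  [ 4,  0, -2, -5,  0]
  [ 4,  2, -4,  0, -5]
x^5 + 25*x^4 + 250*x^3 + 1250*x^2 + 3125*x + 3125

Expanding det(x·I − A) (e.g. by cofactor expansion or by noting that A is similar to its Jordan form J, which has the same characteristic polynomial as A) gives
  χ_A(x) = x^5 + 25*x^4 + 250*x^3 + 1250*x^2 + 3125*x + 3125
which factors as (x + 5)^5. The eigenvalues (with algebraic multiplicities) are λ = -5 with multiplicity 5.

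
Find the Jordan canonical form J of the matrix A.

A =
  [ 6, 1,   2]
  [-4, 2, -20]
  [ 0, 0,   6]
J_2(4) ⊕ J_1(6)

The characteristic polynomial is
  det(x·I − A) = x^3 - 14*x^2 + 64*x - 96 = (x - 6)*(x - 4)^2

Eigenvalues and multiplicities (the geometric multiplicity of λ is n − rank(A − λI), which equals the number of Jordan blocks for λ):
  λ = 4: algebraic multiplicity = 2, geometric multiplicity = 1
  λ = 6: algebraic multiplicity = 1, geometric multiplicity = 1

Determining the block sizes for each eigenvalue:
  λ = 4: one block (gm = 1), so the single block has size am = 2 → block sizes [2]
  λ = 6: one block (gm = 1), so the single block has size am = 1 → block sizes [1]

Assembling the blocks gives a Jordan form
J =
  [4, 1, 0]
  [0, 4, 0]
  [0, 0, 6]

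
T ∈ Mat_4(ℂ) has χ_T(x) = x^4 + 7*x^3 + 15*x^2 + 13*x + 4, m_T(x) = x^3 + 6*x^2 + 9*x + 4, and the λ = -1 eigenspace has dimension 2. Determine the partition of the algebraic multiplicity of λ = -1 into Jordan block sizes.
Block sizes for λ = -1: [2, 1]

Step 1 — from the characteristic polynomial, algebraic multiplicity of λ = -1 is 3. From dim ker(T − (-1)·I) = 2, there are exactly 2 Jordan blocks for λ = -1.
Step 2 — from the minimal polynomial, the factor (x + 1)^2 tells us the largest block for λ = -1 has size 2.
Step 3 — with total size 3, 2 blocks, and largest block 2, the block sizes (in nonincreasing order) are [2, 1].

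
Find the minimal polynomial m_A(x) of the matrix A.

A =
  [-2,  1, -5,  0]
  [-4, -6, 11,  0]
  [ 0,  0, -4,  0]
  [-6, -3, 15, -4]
x^3 + 12*x^2 + 48*x + 64

The characteristic polynomial is χ_A(x) = (x + 4)^4, so the eigenvalues are known. The minimal polynomial is
  m_A(x) = Π_λ (x − λ)^{k_λ}
where k_λ is the size of the *largest* Jordan block for λ (equivalently, the smallest k with (A − λI)^k v = 0 for every generalised eigenvector v of λ).

  λ = -4: largest Jordan block has size 3, contributing (x + 4)^3

So m_A(x) = (x + 4)^3 = x^3 + 12*x^2 + 48*x + 64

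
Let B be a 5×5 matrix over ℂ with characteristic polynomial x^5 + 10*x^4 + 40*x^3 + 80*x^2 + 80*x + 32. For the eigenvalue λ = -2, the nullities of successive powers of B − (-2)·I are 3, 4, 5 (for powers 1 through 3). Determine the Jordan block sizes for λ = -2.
Block sizes for λ = -2: [3, 1, 1]

From the dimensions of kernels of powers, the number of Jordan blocks of size at least j is d_j − d_{j−1} where d_j = dim ker(N^j) (with d_0 = 0). Computing the differences gives [3, 1, 1].
The number of blocks of size exactly k is (#blocks of size ≥ k) − (#blocks of size ≥ k + 1), so the partition is: 2 block(s) of size 1, 1 block(s) of size 3.
In nonincreasing order the block sizes are [3, 1, 1].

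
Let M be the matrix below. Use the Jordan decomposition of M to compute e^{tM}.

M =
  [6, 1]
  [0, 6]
e^{tM} =
  [exp(6*t), t*exp(6*t)]
  [0, exp(6*t)]

Strategy: write M = P · J · P⁻¹ where J is a Jordan canonical form, so e^{tM} = P · e^{tJ} · P⁻¹, and e^{tJ} can be computed block-by-block.

M has Jordan form
J =
  [6, 1]
  [0, 6]
(up to reordering of blocks).

Per-block formulas:
  For a 2×2 Jordan block J_2(6): exp(t · J_2(6)) = e^(6t)·(I + t·N), where N is the 2×2 nilpotent shift.

After assembling e^{tJ} and conjugating by P, we get:

e^{tM} =
  [exp(6*t), t*exp(6*t)]
  [0, exp(6*t)]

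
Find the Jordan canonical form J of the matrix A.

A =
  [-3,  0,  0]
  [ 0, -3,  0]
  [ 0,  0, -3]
J_1(-3) ⊕ J_1(-3) ⊕ J_1(-3)

The characteristic polynomial is
  det(x·I − A) = x^3 + 9*x^2 + 27*x + 27 = (x + 3)^3

Eigenvalues and multiplicities (the geometric multiplicity of λ is n − rank(A − λI), which equals the number of Jordan blocks for λ):
  λ = -3: algebraic multiplicity = 3, geometric multiplicity = 3

Determining the block sizes for each eigenvalue:
  λ = -3: gm = am = 3, so every block has size 1 → block sizes [1, 1, 1]

Assembling the blocks gives a Jordan form
J =
  [-3,  0,  0]
  [ 0, -3,  0]
  [ 0,  0, -3]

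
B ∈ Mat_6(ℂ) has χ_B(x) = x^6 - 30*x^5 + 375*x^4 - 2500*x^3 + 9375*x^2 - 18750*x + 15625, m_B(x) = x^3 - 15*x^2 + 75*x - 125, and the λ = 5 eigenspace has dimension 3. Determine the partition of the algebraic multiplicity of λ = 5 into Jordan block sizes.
Block sizes for λ = 5: [3, 2, 1]

Step 1 — from the characteristic polynomial, algebraic multiplicity of λ = 5 is 6. From dim ker(B − (5)·I) = 3, there are exactly 3 Jordan blocks for λ = 5.
Step 2 — from the minimal polynomial, the factor (x − 5)^3 tells us the largest block for λ = 5 has size 3.
Step 3 — with total size 6, 3 blocks, and largest block 3, the block sizes (in nonincreasing order) are [3, 2, 1].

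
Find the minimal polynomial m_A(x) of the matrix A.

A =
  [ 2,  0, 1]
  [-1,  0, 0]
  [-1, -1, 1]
x^3 - 3*x^2 + 3*x - 1

The characteristic polynomial is χ_A(x) = (x - 1)^3, so the eigenvalues are known. The minimal polynomial is
  m_A(x) = Π_λ (x − λ)^{k_λ}
where k_λ is the size of the *largest* Jordan block for λ (equivalently, the smallest k with (A − λI)^k v = 0 for every generalised eigenvector v of λ).

  λ = 1: largest Jordan block has size 3, contributing (x − 1)^3

So m_A(x) = (x - 1)^3 = x^3 - 3*x^2 + 3*x - 1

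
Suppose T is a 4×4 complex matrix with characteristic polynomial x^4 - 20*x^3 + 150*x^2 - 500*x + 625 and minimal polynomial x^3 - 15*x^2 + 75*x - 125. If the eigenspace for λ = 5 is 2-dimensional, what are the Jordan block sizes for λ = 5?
Block sizes for λ = 5: [3, 1]

Step 1 — from the characteristic polynomial, algebraic multiplicity of λ = 5 is 4. From dim ker(T − (5)·I) = 2, there are exactly 2 Jordan blocks for λ = 5.
Step 2 — from the minimal polynomial, the factor (x − 5)^3 tells us the largest block for λ = 5 has size 3.
Step 3 — with total size 4, 2 blocks, and largest block 3, the block sizes (in nonincreasing order) are [3, 1].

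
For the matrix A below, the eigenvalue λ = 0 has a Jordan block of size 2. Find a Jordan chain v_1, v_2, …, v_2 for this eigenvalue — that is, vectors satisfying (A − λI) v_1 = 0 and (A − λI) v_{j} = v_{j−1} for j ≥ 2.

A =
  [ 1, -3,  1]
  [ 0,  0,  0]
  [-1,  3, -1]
A Jordan chain for λ = 0 of length 2:
v_1 = (1, 0, -1)ᵀ
v_2 = (1, 0, 0)ᵀ

Let N = A − (0)·I. We want v_2 with N^2 v_2 = 0 but N^1 v_2 ≠ 0; then v_{j-1} := N · v_j for j = 2, …, 2.

Pick v_2 = (1, 0, 0)ᵀ.
Then v_1 = N · v_2 = (1, 0, -1)ᵀ.

Sanity check: (A − (0)·I) v_1 = (0, 0, 0)ᵀ = 0. ✓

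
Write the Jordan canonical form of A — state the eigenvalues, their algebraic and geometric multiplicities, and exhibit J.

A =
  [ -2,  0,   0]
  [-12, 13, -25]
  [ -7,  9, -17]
J_3(-2)

The characteristic polynomial is
  det(x·I − A) = x^3 + 6*x^2 + 12*x + 8 = (x + 2)^3

Eigenvalues and multiplicities (the geometric multiplicity of λ is n − rank(A − λI), which equals the number of Jordan blocks for λ):
  λ = -2: algebraic multiplicity = 3, geometric multiplicity = 1

Determining the block sizes for each eigenvalue:
  λ = -2: one block (gm = 1), so the single block has size am = 3 → block sizes [3]

Assembling the blocks gives a Jordan form
J =
  [-2,  1,  0]
  [ 0, -2,  1]
  [ 0,  0, -2]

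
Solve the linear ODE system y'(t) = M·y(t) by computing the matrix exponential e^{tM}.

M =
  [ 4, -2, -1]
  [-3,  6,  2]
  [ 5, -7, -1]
e^{tM} =
  [t^2*exp(3*t) + t*exp(3*t) + exp(3*t), -t^2*exp(3*t)/2 - 2*t*exp(3*t), -t^2*exp(3*t)/2 - t*exp(3*t)]
  [-t^2*exp(3*t) - 3*t*exp(3*t), t^2*exp(3*t)/2 + 3*t*exp(3*t) + exp(3*t), t^2*exp(3*t)/2 + 2*t*exp(3*t)]
  [3*t^2*exp(3*t) + 5*t*exp(3*t), -3*t^2*exp(3*t)/2 - 7*t*exp(3*t), -3*t^2*exp(3*t)/2 - 4*t*exp(3*t) + exp(3*t)]

Strategy: write M = P · J · P⁻¹ where J is a Jordan canonical form, so e^{tM} = P · e^{tJ} · P⁻¹, and e^{tJ} can be computed block-by-block.

M has Jordan form
J =
  [3, 1, 0]
  [0, 3, 1]
  [0, 0, 3]
(up to reordering of blocks).

Per-block formulas:
  For a 3×3 Jordan block J_3(3): exp(t · J_3(3)) = e^(3t)·(I + t·N + (t^2/2)·N^2), where N is the 3×3 nilpotent shift.

After assembling e^{tJ} and conjugating by P, we get:

e^{tM} =
  [t^2*exp(3*t) + t*exp(3*t) + exp(3*t), -t^2*exp(3*t)/2 - 2*t*exp(3*t), -t^2*exp(3*t)/2 - t*exp(3*t)]
  [-t^2*exp(3*t) - 3*t*exp(3*t), t^2*exp(3*t)/2 + 3*t*exp(3*t) + exp(3*t), t^2*exp(3*t)/2 + 2*t*exp(3*t)]
  [3*t^2*exp(3*t) + 5*t*exp(3*t), -3*t^2*exp(3*t)/2 - 7*t*exp(3*t), -3*t^2*exp(3*t)/2 - 4*t*exp(3*t) + exp(3*t)]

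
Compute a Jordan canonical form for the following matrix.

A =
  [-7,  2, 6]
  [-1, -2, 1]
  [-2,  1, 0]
J_3(-3)

The characteristic polynomial is
  det(x·I − A) = x^3 + 9*x^2 + 27*x + 27 = (x + 3)^3

Eigenvalues and multiplicities (the geometric multiplicity of λ is n − rank(A − λI), which equals the number of Jordan blocks for λ):
  λ = -3: algebraic multiplicity = 3, geometric multiplicity = 1

Determining the block sizes for each eigenvalue:
  λ = -3: one block (gm = 1), so the single block has size am = 3 → block sizes [3]

Assembling the blocks gives a Jordan form
J =
  [-3,  1,  0]
  [ 0, -3,  1]
  [ 0,  0, -3]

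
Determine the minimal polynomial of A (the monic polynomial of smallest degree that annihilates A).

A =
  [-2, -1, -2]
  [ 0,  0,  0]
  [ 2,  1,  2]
x^2

The characteristic polynomial is χ_A(x) = x^3, so the eigenvalues are known. The minimal polynomial is
  m_A(x) = Π_λ (x − λ)^{k_λ}
where k_λ is the size of the *largest* Jordan block for λ (equivalently, the smallest k with (A − λI)^k v = 0 for every generalised eigenvector v of λ).

  λ = 0: largest Jordan block has size 2, contributing (x − 0)^2

So m_A(x) = x^2 = x^2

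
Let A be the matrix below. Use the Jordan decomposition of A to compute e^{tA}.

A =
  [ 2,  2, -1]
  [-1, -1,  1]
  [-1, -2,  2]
e^{tA} =
  [t*exp(t) + exp(t), 2*t*exp(t), -t*exp(t)]
  [-t*exp(t), -2*t*exp(t) + exp(t), t*exp(t)]
  [-t*exp(t), -2*t*exp(t), t*exp(t) + exp(t)]

Strategy: write A = P · J · P⁻¹ where J is a Jordan canonical form, so e^{tA} = P · e^{tJ} · P⁻¹, and e^{tJ} can be computed block-by-block.

A has Jordan form
J =
  [1, 1, 0]
  [0, 1, 0]
  [0, 0, 1]
(up to reordering of blocks).

Per-block formulas:
  For a 1×1 block at λ = 1: exp(t · [1]) = [e^(1t)].
  For a 2×2 Jordan block J_2(1): exp(t · J_2(1)) = e^(1t)·(I + t·N), where N is the 2×2 nilpotent shift.

After assembling e^{tJ} and conjugating by P, we get:

e^{tA} =
  [t*exp(t) + exp(t), 2*t*exp(t), -t*exp(t)]
  [-t*exp(t), -2*t*exp(t) + exp(t), t*exp(t)]
  [-t*exp(t), -2*t*exp(t), t*exp(t) + exp(t)]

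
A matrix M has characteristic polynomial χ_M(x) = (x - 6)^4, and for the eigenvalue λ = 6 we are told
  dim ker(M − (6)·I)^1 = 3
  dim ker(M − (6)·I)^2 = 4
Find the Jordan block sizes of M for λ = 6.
Block sizes for λ = 6: [2, 1, 1]

From the dimensions of kernels of powers, the number of Jordan blocks of size at least j is d_j − d_{j−1} where d_j = dim ker(N^j) (with d_0 = 0). Computing the differences gives [3, 1].
The number of blocks of size exactly k is (#blocks of size ≥ k) − (#blocks of size ≥ k + 1), so the partition is: 2 block(s) of size 1, 1 block(s) of size 2.
In nonincreasing order the block sizes are [2, 1, 1].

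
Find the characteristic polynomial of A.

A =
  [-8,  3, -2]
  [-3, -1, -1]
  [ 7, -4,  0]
x^3 + 9*x^2 + 27*x + 27

Expanding det(x·I − A) (e.g. by cofactor expansion or by noting that A is similar to its Jordan form J, which has the same characteristic polynomial as A) gives
  χ_A(x) = x^3 + 9*x^2 + 27*x + 27
which factors as (x + 3)^3. The eigenvalues (with algebraic multiplicities) are λ = -3 with multiplicity 3.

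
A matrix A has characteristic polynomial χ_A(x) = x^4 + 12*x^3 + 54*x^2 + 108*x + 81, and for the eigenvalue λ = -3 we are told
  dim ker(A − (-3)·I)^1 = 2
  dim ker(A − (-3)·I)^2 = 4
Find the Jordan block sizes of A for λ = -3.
Block sizes for λ = -3: [2, 2]

From the dimensions of kernels of powers, the number of Jordan blocks of size at least j is d_j − d_{j−1} where d_j = dim ker(N^j) (with d_0 = 0). Computing the differences gives [2, 2].
The number of blocks of size exactly k is (#blocks of size ≥ k) − (#blocks of size ≥ k + 1), so the partition is: 2 block(s) of size 2.
In nonincreasing order the block sizes are [2, 2].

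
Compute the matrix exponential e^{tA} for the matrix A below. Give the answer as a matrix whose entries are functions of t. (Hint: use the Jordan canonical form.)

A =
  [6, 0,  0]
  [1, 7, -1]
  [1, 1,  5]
e^{tA} =
  [exp(6*t), 0, 0]
  [t*exp(6*t), t*exp(6*t) + exp(6*t), -t*exp(6*t)]
  [t*exp(6*t), t*exp(6*t), -t*exp(6*t) + exp(6*t)]

Strategy: write A = P · J · P⁻¹ where J is a Jordan canonical form, so e^{tA} = P · e^{tJ} · P⁻¹, and e^{tJ} can be computed block-by-block.

A has Jordan form
J =
  [6, 1, 0]
  [0, 6, 0]
  [0, 0, 6]
(up to reordering of blocks).

Per-block formulas:
  For a 1×1 block at λ = 6: exp(t · [6]) = [e^(6t)].
  For a 2×2 Jordan block J_2(6): exp(t · J_2(6)) = e^(6t)·(I + t·N), where N is the 2×2 nilpotent shift.

After assembling e^{tJ} and conjugating by P, we get:

e^{tA} =
  [exp(6*t), 0, 0]
  [t*exp(6*t), t*exp(6*t) + exp(6*t), -t*exp(6*t)]
  [t*exp(6*t), t*exp(6*t), -t*exp(6*t) + exp(6*t)]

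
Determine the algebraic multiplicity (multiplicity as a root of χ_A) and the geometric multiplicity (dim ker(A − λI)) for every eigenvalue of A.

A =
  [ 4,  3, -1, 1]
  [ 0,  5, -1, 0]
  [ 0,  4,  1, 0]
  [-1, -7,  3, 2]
λ = 3: alg = 4, geom = 2

Step 1 — factor the characteristic polynomial to read off the algebraic multiplicities:
  χ_A(x) = (x - 3)^4

Step 2 — compute geometric multiplicities via the rank-nullity identity g(λ) = n − rank(A − λI):
  rank(A − (3)·I) = 2, so dim ker(A − (3)·I) = n − 2 = 2

Summary:
  λ = 3: algebraic multiplicity = 4, geometric multiplicity = 2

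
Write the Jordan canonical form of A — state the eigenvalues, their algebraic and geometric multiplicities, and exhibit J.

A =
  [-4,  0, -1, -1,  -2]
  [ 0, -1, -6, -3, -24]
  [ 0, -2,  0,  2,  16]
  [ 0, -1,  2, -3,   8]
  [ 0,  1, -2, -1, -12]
J_3(-4) ⊕ J_1(-4) ⊕ J_1(-4)

The characteristic polynomial is
  det(x·I − A) = x^5 + 20*x^4 + 160*x^3 + 640*x^2 + 1280*x + 1024 = (x + 4)^5

Eigenvalues and multiplicities (the geometric multiplicity of λ is n − rank(A − λI), which equals the number of Jordan blocks for λ):
  λ = -4: algebraic multiplicity = 5, geometric multiplicity = 3

Determining the block sizes for each eigenvalue:
  λ = -4: with am = 5 and gm = 3, the partition is not yet determined (e.g. several partitions of 5 into 3 parts exist). Let N = A − (-4)·I. Computing rank(N^1) = 2, rank(N^2) = 1, rank(N^3) = 0; the number of blocks of size ≥ j is rank(N^{j−1}) − rank(N^j), giving [3, 1, 1]. So we have 1 block(s) of size 3, 2 block(s) of size 1 → block sizes [3, 1, 1]

Assembling the blocks gives a Jordan form
J =
  [-4,  1,  0,  0,  0]
  [ 0, -4,  1,  0,  0]
  [ 0,  0, -4,  0,  0]
  [ 0,  0,  0, -4,  0]
  [ 0,  0,  0,  0, -4]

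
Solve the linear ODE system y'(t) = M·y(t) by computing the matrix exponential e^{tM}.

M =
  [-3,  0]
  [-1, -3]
e^{tM} =
  [exp(-3*t), 0]
  [-t*exp(-3*t), exp(-3*t)]

Strategy: write M = P · J · P⁻¹ where J is a Jordan canonical form, so e^{tM} = P · e^{tJ} · P⁻¹, and e^{tJ} can be computed block-by-block.

M has Jordan form
J =
  [-3,  1]
  [ 0, -3]
(up to reordering of blocks).

Per-block formulas:
  For a 2×2 Jordan block J_2(-3): exp(t · J_2(-3)) = e^(-3t)·(I + t·N), where N is the 2×2 nilpotent shift.

After assembling e^{tJ} and conjugating by P, we get:

e^{tM} =
  [exp(-3*t), 0]
  [-t*exp(-3*t), exp(-3*t)]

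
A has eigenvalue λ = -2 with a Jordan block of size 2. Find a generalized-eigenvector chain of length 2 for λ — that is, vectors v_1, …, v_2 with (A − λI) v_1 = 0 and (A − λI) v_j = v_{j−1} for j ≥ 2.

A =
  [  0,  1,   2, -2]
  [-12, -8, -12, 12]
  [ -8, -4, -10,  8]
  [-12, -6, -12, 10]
A Jordan chain for λ = -2 of length 2:
v_1 = (2, -12, -8, -12)ᵀ
v_2 = (1, 0, 0, 0)ᵀ

Let N = A − (-2)·I. We want v_2 with N^2 v_2 = 0 but N^1 v_2 ≠ 0; then v_{j-1} := N · v_j for j = 2, …, 2.

Pick v_2 = (1, 0, 0, 0)ᵀ.
Then v_1 = N · v_2 = (2, -12, -8, -12)ᵀ.

Sanity check: (A − (-2)·I) v_1 = (0, 0, 0, 0)ᵀ = 0. ✓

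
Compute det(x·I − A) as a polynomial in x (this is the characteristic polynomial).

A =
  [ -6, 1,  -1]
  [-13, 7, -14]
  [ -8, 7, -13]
x^3 + 12*x^2 + 48*x + 64

Expanding det(x·I − A) (e.g. by cofactor expansion or by noting that A is similar to its Jordan form J, which has the same characteristic polynomial as A) gives
  χ_A(x) = x^3 + 12*x^2 + 48*x + 64
which factors as (x + 4)^3. The eigenvalues (with algebraic multiplicities) are λ = -4 with multiplicity 3.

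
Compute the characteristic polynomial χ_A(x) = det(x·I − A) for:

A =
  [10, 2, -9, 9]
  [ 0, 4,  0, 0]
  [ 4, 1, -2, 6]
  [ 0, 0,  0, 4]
x^4 - 16*x^3 + 96*x^2 - 256*x + 256

Expanding det(x·I − A) (e.g. by cofactor expansion or by noting that A is similar to its Jordan form J, which has the same characteristic polynomial as A) gives
  χ_A(x) = x^4 - 16*x^3 + 96*x^2 - 256*x + 256
which factors as (x - 4)^4. The eigenvalues (with algebraic multiplicities) are λ = 4 with multiplicity 4.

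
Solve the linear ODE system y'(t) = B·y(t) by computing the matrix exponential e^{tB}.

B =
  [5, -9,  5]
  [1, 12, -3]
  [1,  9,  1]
e^{tB} =
  [-3*t^2*exp(6*t)/2 - t*exp(6*t) + exp(6*t), -9*t*exp(6*t), -3*t^2*exp(6*t)/2 + 5*t*exp(6*t)]
  [t^2*exp(6*t) + t*exp(6*t), 6*t*exp(6*t) + exp(6*t), t^2*exp(6*t) - 3*t*exp(6*t)]
  [3*t^2*exp(6*t)/2 + t*exp(6*t), 9*t*exp(6*t), 3*t^2*exp(6*t)/2 - 5*t*exp(6*t) + exp(6*t)]

Strategy: write B = P · J · P⁻¹ where J is a Jordan canonical form, so e^{tB} = P · e^{tJ} · P⁻¹, and e^{tJ} can be computed block-by-block.

B has Jordan form
J =
  [6, 1, 0]
  [0, 6, 1]
  [0, 0, 6]
(up to reordering of blocks).

Per-block formulas:
  For a 3×3 Jordan block J_3(6): exp(t · J_3(6)) = e^(6t)·(I + t·N + (t^2/2)·N^2), where N is the 3×3 nilpotent shift.

After assembling e^{tJ} and conjugating by P, we get:

e^{tB} =
  [-3*t^2*exp(6*t)/2 - t*exp(6*t) + exp(6*t), -9*t*exp(6*t), -3*t^2*exp(6*t)/2 + 5*t*exp(6*t)]
  [t^2*exp(6*t) + t*exp(6*t), 6*t*exp(6*t) + exp(6*t), t^2*exp(6*t) - 3*t*exp(6*t)]
  [3*t^2*exp(6*t)/2 + t*exp(6*t), 9*t*exp(6*t), 3*t^2*exp(6*t)/2 - 5*t*exp(6*t) + exp(6*t)]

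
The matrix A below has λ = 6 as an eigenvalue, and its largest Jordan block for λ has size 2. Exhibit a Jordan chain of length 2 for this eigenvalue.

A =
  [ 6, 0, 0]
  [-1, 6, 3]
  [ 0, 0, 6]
A Jordan chain for λ = 6 of length 2:
v_1 = (0, -1, 0)ᵀ
v_2 = (1, 0, 0)ᵀ

Let N = A − (6)·I. We want v_2 with N^2 v_2 = 0 but N^1 v_2 ≠ 0; then v_{j-1} := N · v_j for j = 2, …, 2.

Pick v_2 = (1, 0, 0)ᵀ.
Then v_1 = N · v_2 = (0, -1, 0)ᵀ.

Sanity check: (A − (6)·I) v_1 = (0, 0, 0)ᵀ = 0. ✓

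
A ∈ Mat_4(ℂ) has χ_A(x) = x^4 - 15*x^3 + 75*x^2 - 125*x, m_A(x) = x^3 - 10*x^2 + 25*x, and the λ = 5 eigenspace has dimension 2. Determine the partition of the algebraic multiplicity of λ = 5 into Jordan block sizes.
Block sizes for λ = 5: [2, 1]

Step 1 — from the characteristic polynomial, algebraic multiplicity of λ = 5 is 3. From dim ker(A − (5)·I) = 2, there are exactly 2 Jordan blocks for λ = 5.
Step 2 — from the minimal polynomial, the factor (x − 5)^2 tells us the largest block for λ = 5 has size 2.
Step 3 — with total size 3, 2 blocks, and largest block 2, the block sizes (in nonincreasing order) are [2, 1].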